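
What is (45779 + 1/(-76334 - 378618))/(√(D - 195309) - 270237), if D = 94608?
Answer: -208455293021217/1230529515751120 - 2314138623*I*√11189/1230529515751120 ≈ -0.1694 - 0.00019893*I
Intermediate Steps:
(45779 + 1/(-76334 - 378618))/(√(D - 195309) - 270237) = (45779 + 1/(-76334 - 378618))/(√(94608 - 195309) - 270237) = (45779 + 1/(-454952))/(√(-100701) - 270237) = (45779 - 1/454952)/(3*I*√11189 - 270237) = 20827247607/(454952*(-270237 + 3*I*√11189))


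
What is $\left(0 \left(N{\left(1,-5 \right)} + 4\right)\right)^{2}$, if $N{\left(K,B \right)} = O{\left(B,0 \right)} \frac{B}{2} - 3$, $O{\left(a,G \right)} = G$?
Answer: $0$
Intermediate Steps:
$N{\left(K,B \right)} = -3$ ($N{\left(K,B \right)} = 0 \frac{B}{2} - 3 = 0 - 3 = -3$)
$\left(0 \left(N{\left(1,-5 \right)} + 4\right)\right)^{2} = \left(0 \left(-3 + 4\right)\right)^{2} = \left(0 \cdot 1\right)^{2} = 0^{2} = 0$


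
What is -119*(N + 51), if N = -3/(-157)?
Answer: -953190/157 ≈ -6071.3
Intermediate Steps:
N = 3/157 (N = -3*(-1/157) = 3/157 ≈ 0.019108)
-119*(N + 51) = -119*(3/157 + 51) = -119*8010/157 = -953190/157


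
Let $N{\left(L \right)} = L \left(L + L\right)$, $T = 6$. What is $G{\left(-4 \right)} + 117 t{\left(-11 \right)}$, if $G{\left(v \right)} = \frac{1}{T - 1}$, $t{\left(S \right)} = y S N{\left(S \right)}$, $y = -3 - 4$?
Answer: $\frac{10900891}{5} \approx 2.1802 \cdot 10^{6}$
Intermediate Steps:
$y = -7$ ($y = -3 - 4 = -7$)
$N{\left(L \right)} = 2 L^{2}$ ($N{\left(L \right)} = L 2 L = 2 L^{2}$)
$t{\left(S \right)} = - 14 S^{3}$ ($t{\left(S \right)} = - 7 S 2 S^{2} = - 14 S^{3}$)
$G{\left(v \right)} = \frac{1}{5}$ ($G{\left(v \right)} = \frac{1}{6 - 1} = \frac{1}{5}$)
$G{\left(-4 \right)} + 117 t{\left(-11 \right)} = \frac{1}{5} + 117 \left(- 14 \left(-11\right)^{3}\right) = \frac{1}{5} + 117 \left(\left(-14\right) \left(-1331\right)\right) = \frac{1}{5} + 117 \cdot 18634 = \frac{1}{5} + 2180178 = \frac{10900891}{5}$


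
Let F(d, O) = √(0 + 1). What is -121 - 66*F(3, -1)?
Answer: -187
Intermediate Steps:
F(d, O) = 1 (F(d, O) = √1 = 1)
-121 - 66*F(3, -1) = -121 - 66*1 = -121 - 66 = -187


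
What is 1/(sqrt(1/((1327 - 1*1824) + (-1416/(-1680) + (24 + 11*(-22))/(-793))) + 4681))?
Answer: sqrt(3546810723630101919)/128851130553 ≈ 0.014616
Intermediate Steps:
1/(sqrt(1/((1327 - 1*1824) + (-1416/(-1680) + (24 + 11*(-22))/(-793))) + 4681)) = 1/(sqrt(1/((1327 - 1824) + (-1416*(-1/1680) + (24 - 242)*(-1/793))) + 4681)) = 1/(sqrt(1/(-497 + (59/70 - 218*(-1/793))) + 4681)) = 1/(sqrt(1/(-497 + (59/70 + 218/793)) + 4681)) = 1/(sqrt(1/(-497 + 62047/55510) + 4681)) = 1/(sqrt(1/(-27526423/55510) + 4681)) = 1/(sqrt(-55510/27526423 + 4681)) = 1/(sqrt(128851130553/27526423)) = 1/(sqrt(3546810723630101919)/27526423) = sqrt(3546810723630101919)/128851130553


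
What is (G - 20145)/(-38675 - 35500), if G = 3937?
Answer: 16208/74175 ≈ 0.21851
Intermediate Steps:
(G - 20145)/(-38675 - 35500) = (3937 - 20145)/(-38675 - 35500) = -16208/(-74175) = -16208*(-1/74175) = 16208/74175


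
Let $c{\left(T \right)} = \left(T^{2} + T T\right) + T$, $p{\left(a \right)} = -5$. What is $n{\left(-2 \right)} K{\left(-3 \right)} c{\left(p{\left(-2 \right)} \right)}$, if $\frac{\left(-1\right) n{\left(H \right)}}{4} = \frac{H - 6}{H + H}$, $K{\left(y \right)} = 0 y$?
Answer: $0$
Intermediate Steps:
$K{\left(y \right)} = 0$
$n{\left(H \right)} = - \frac{2 \left(-6 + H\right)}{H}$ ($n{\left(H \right)} = - 4 \frac{H - 6}{H + H} = - 4 \frac{-6 + H}{2 H} = - \frac{2 \left(-6 + H\right)}{H}$)
$c{\left(T \right)} = T + 2 T^{2}$ ($c{\left(T \right)} = \left(T^{2} + T^{2}\right) + T = 2 T^{2} + T = T + 2 T^{2}$)
$n{\left(-2 \right)} K{\left(-3 \right)} c{\left(p{\left(-2 \right)} \right)} = \left(-2 + \frac{12}{-2}\right) 0 \left(- 5 \left(1 + 2 \left(-5\right)\right)\right) = \left(-2 + 12 \left(- \frac{1}{2}\right)\right) 0 \left(- 5 \left(1 - 10\right)\right) = \left(-2 - 6\right) 0 \left(\left(-5\right) \left(-9\right)\right) = \left(-8\right) 0 \cdot 45 = 0 \cdot 45 = 0$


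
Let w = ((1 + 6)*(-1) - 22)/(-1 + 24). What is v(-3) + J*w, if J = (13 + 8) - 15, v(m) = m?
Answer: -243/23 ≈ -10.565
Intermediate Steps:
w = -29/23 (w = (7*(-1) - 22)/23 = (-7 - 22)*(1/23) = -29*1/23 = -29/23 ≈ -1.2609)
J = 6 (J = 21 - 15 = 6)
v(-3) + J*w = -3 + 6*(-29/23) = -3 - 174/23 = -243/23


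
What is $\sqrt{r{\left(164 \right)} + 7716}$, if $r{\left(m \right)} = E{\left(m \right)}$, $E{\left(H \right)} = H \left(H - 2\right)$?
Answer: $2 \sqrt{8571} \approx 185.16$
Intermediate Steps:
$E{\left(H \right)} = H \left(-2 + H\right)$
$r{\left(m \right)} = m \left(-2 + m\right)$
$\sqrt{r{\left(164 \right)} + 7716} = \sqrt{164 \left(-2 + 164\right) + 7716} = \sqrt{164 \cdot 162 + 7716} = \sqrt{26568 + 7716} = \sqrt{34284} = 2 \sqrt{8571}$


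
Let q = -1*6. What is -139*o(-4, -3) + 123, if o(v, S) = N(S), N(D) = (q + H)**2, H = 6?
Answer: 123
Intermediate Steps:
q = -6
N(D) = 0 (N(D) = (-6 + 6)**2 = 0**2 = 0)
o(v, S) = 0
-139*o(-4, -3) + 123 = -139*0 + 123 = 0 + 123 = 123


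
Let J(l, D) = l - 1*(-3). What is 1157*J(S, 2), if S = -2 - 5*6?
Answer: -33553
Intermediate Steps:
S = -32 (S = -2 - 30 = -32)
J(l, D) = 3 + l (J(l, D) = l + 3 = 3 + l)
1157*J(S, 2) = 1157*(3 - 32) = 1157*(-29) = -33553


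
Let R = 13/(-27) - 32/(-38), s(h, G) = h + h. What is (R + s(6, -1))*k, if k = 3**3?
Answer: 6341/19 ≈ 333.74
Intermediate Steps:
s(h, G) = 2*h
R = 185/513 (R = 13*(-1/27) - 32*(-1/38) = -13/27 + 16/19 = 185/513 ≈ 0.36062)
k = 27
(R + s(6, -1))*k = (185/513 + 2*6)*27 = (185/513 + 12)*27 = (6341/513)*27 = 6341/19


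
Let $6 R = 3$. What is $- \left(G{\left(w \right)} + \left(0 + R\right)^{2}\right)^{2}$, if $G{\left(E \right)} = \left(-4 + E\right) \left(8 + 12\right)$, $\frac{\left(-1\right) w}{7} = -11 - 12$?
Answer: $- \frac{157778721}{16} \approx -9.8612 \cdot 10^{6}$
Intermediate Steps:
$w = 161$ ($w = - 7 \left(-11 - 12\right) = \left(-7\right) \left(-23\right) = 161$)
$G{\left(E \right)} = -80 + 20 E$ ($G{\left(E \right)} = \left(-4 + E\right) 20 = -80 + 20 E$)
$R = \frac{1}{2}$ ($R = \frac{1}{6} \cdot 3 = \frac{1}{2} \approx 0.5$)
$- \left(G{\left(w \right)} + \left(0 + R\right)^{2}\right)^{2} = - \left(\left(-80 + 20 \cdot 161\right) + \left(0 + \frac{1}{2}\right)^{2}\right)^{2} = - \left(\left(-80 + 3220\right) + \left(\frac{1}{2}\right)^{2}\right)^{2} = - \left(3140 + \frac{1}{4}\right)^{2} = - \left(\frac{12561}{4}\right)^{2} = \left(-1\right) \frac{157778721}{16} = - \frac{157778721}{16}$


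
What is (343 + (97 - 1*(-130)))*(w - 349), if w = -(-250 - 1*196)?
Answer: 55290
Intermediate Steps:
w = 446 (w = -(-250 - 196) = -1*(-446) = 446)
(343 + (97 - 1*(-130)))*(w - 349) = (343 + (97 - 1*(-130)))*(446 - 349) = (343 + (97 + 130))*97 = (343 + 227)*97 = 570*97 = 55290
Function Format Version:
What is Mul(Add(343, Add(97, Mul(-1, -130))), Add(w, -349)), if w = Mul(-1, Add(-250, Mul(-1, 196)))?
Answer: 55290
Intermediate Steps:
w = 446 (w = Mul(-1, Add(-250, -196)) = Mul(-1, -446) = 446)
Mul(Add(343, Add(97, Mul(-1, -130))), Add(w, -349)) = Mul(Add(343, Add(97, Mul(-1, -130))), Add(446, -349)) = Mul(Add(343, Add(97, 130)), 97) = Mul(Add(343, 227), 97) = Mul(570, 97) = 55290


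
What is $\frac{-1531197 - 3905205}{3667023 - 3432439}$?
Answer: $- \frac{2718201}{117292} \approx -23.175$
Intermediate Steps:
$\frac{-1531197 - 3905205}{3667023 - 3432439} = - \frac{5436402}{234584} = \left(-5436402\right) \frac{1}{234584} = - \frac{2718201}{117292}$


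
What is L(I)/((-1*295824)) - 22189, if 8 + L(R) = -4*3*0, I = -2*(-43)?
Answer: -820504841/36978 ≈ -22189.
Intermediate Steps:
I = 86
L(R) = -8 (L(R) = -8 - 4*3*0 = -8 - 12*0 = -8 + 0 = -8)
L(I)/((-1*295824)) - 22189 = -8/((-1*295824)) - 22189 = -8/(-295824) - 22189 = -8*(-1/295824) - 22189 = 1/36978 - 22189 = -820504841/36978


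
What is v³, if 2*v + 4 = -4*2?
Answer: -216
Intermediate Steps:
v = -6 (v = -2 + (-4*2)/2 = -2 + (-1*8)/2 = -2 + (½)*(-8) = -2 - 4 = -6)
v³ = (-6)³ = -216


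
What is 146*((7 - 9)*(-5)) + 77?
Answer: 1537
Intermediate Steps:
146*((7 - 9)*(-5)) + 77 = 146*(-2*(-5)) + 77 = 146*10 + 77 = 1460 + 77 = 1537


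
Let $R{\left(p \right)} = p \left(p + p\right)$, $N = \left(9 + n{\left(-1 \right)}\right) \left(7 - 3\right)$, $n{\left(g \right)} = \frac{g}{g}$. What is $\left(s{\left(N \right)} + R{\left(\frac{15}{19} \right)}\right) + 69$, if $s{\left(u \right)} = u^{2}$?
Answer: $\frac{602959}{361} \approx 1670.2$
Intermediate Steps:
$n{\left(g \right)} = 1$
$N = 40$ ($N = \left(9 + 1\right) \left(7 - 3\right) = 10 \cdot 4 = 40$)
$R{\left(p \right)} = 2 p^{2}$ ($R{\left(p \right)} = p 2 p = 2 p^{2}$)
$\left(s{\left(N \right)} + R{\left(\frac{15}{19} \right)}\right) + 69 = \left(40^{2} + 2 \left(\frac{15}{19}\right)^{2}\right) + 69 = \left(1600 + 2 \left(15 \cdot \frac{1}{19}\right)^{2}\right) + 69 = \left(1600 + 2 \left(\frac{15}{19}\right)^{2}\right) + 69 = \left(1600 + 2 \cdot \frac{225}{361}\right) + 69 = \left(1600 + \frac{450}{361}\right) + 69 = \frac{578050}{361} + 69 = \frac{602959}{361}$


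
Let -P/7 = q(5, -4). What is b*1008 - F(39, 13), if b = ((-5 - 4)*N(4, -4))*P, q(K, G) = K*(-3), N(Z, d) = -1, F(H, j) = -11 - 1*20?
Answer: 952591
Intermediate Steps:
F(H, j) = -31 (F(H, j) = -11 - 20 = -31)
q(K, G) = -3*K
P = 105 (P = -(-21)*5 = -7*(-15) = 105)
b = 945 (b = ((-5 - 4)*(-1))*105 = -9*(-1)*105 = 9*105 = 945)
b*1008 - F(39, 13) = 945*1008 - 1*(-31) = 952560 + 31 = 952591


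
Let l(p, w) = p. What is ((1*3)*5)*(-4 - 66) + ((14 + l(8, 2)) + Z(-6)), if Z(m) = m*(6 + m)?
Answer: -1028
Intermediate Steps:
((1*3)*5)*(-4 - 66) + ((14 + l(8, 2)) + Z(-6)) = ((1*3)*5)*(-4 - 66) + ((14 + 8) - 6*(6 - 6)) = (3*5)*(-70) + (22 - 6*0) = 15*(-70) + (22 + 0) = -1050 + 22 = -1028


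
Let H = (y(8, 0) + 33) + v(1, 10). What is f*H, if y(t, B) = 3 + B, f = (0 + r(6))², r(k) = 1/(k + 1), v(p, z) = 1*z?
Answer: 46/49 ≈ 0.93878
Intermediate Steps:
v(p, z) = z
r(k) = 1/(1 + k)
f = 1/49 (f = (0 + 1/(1 + 6))² = (0 + 1/7)² = (0 + ⅐)² = (⅐)² = 1/49 ≈ 0.020408)
H = 46 (H = ((3 + 0) + 33) + 10 = (3 + 33) + 10 = 36 + 10 = 46)
f*H = (1/49)*46 = 46/49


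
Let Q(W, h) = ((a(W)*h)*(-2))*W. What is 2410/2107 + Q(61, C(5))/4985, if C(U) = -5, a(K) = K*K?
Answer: 958900704/2100679 ≈ 456.47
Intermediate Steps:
a(K) = K²
Q(W, h) = -2*h*W³ (Q(W, h) = ((W²*h)*(-2))*W = ((h*W²)*(-2))*W = (-2*h*W²)*W = -2*h*W³)
2410/2107 + Q(61, C(5))/4985 = 2410/2107 - 2*(-5)*61³/4985 = 2410*(1/2107) - 2*(-5)*226981*(1/4985) = 2410/2107 + 2269810*(1/4985) = 2410/2107 + 453962/997 = 958900704/2100679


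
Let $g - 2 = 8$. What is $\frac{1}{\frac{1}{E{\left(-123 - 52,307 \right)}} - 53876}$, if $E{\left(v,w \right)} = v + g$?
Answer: $- \frac{165}{8889541} \approx -1.8561 \cdot 10^{-5}$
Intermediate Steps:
$g = 10$ ($g = 2 + 8 = 10$)
$E{\left(v,w \right)} = 10 + v$ ($E{\left(v,w \right)} = v + 10 = 10 + v$)
$\frac{1}{\frac{1}{E{\left(-123 - 52,307 \right)}} - 53876} = \frac{1}{\frac{1}{10 - 175} - 53876} = \frac{1}{\frac{1}{-165} - 53876} = \frac{1}{- \frac{1}{165} - 53876} = \frac{1}{- \frac{8889541}{165}} = - \frac{165}{8889541}$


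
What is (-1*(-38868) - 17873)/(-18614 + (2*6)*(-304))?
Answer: -20995/22262 ≈ -0.94309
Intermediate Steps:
(-1*(-38868) - 17873)/(-18614 + (2*6)*(-304)) = (38868 - 17873)/(-18614 + 12*(-304)) = 20995/(-18614 - 3648) = 20995/(-22262) = 20995*(-1/22262) = -20995/22262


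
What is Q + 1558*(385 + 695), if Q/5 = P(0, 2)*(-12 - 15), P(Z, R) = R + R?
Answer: 1682100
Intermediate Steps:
P(Z, R) = 2*R
Q = -540 (Q = 5*((2*2)*(-12 - 15)) = 5*(4*(-27)) = 5*(-108) = -540)
Q + 1558*(385 + 695) = -540 + 1558*(385 + 695) = -540 + 1558*1080 = -540 + 1682640 = 1682100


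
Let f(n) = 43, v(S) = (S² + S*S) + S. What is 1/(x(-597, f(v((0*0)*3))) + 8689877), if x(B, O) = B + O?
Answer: 1/8689323 ≈ 1.1508e-7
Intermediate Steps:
v(S) = S + 2*S² (v(S) = (S² + S²) + S = 2*S² + S = S + 2*S²)
1/(x(-597, f(v((0*0)*3))) + 8689877) = 1/((-597 + 43) + 8689877) = 1/(-554 + 8689877) = 1/8689323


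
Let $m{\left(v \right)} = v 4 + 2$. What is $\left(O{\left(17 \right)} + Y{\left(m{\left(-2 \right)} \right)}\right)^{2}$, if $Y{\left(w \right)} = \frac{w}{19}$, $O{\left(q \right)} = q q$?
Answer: $\frac{30085225}{361} \approx 83339.0$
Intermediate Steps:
$m{\left(v \right)} = 2 + 4 v$ ($m{\left(v \right)} = 4 v + 2 = 2 + 4 v$)
$O{\left(q \right)} = q^{2}$
$Y{\left(w \right)} = \frac{w}{19}$ ($Y{\left(w \right)} = w \frac{1}{19} = \frac{w}{19}$)
$\left(O{\left(17 \right)} + Y{\left(m{\left(-2 \right)} \right)}\right)^{2} = \left(17^{2} + \frac{2 + 4 \left(-2\right)}{19}\right)^{2} = \left(289 + \frac{2 - 8}{19}\right)^{2} = \left(289 + \frac{1}{19} \left(-6\right)\right)^{2} = \left(289 - \frac{6}{19}\right)^{2} = \left(\frac{5485}{19}\right)^{2} = \frac{30085225}{361}$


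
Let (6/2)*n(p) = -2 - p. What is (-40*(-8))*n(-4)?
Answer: 640/3 ≈ 213.33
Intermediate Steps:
n(p) = -⅔ - p/3 (n(p) = (-2 - p)/3 = -⅔ - p/3)
(-40*(-8))*n(-4) = (-40*(-8))*(-⅔ - ⅓*(-4)) = 320*(-⅔ + 4/3) = 320*(⅔) = 640/3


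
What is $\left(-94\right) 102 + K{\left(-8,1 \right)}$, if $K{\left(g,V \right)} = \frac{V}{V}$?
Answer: $-9587$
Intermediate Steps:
$K{\left(g,V \right)} = 1$
$\left(-94\right) 102 + K{\left(-8,1 \right)} = \left(-94\right) 102 + 1 = -9588 + 1 = -9587$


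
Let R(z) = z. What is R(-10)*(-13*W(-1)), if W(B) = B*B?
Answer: 130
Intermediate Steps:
W(B) = B²
R(-10)*(-13*W(-1)) = -(-130)*(-1)² = -(-130) = -10*(-13) = 130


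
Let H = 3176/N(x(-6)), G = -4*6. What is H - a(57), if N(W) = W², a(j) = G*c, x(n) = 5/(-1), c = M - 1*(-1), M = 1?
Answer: 4376/25 ≈ 175.04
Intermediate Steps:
G = -24
c = 2 (c = 1 - 1*(-1) = 1 + 1 = 2)
x(n) = -5 (x(n) = 5*(-1) = -5)
a(j) = -48 (a(j) = -24*2 = -48)
H = 3176/25 (H = 3176/((-5)²) = 3176/25 ≈ 127.04)
H - a(57) = 3176/25 - 1*(-48) = 3176/25 + 48 = 4376/25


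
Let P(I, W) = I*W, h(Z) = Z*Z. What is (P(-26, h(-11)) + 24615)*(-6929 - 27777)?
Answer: -745103114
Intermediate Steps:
h(Z) = Z²
(P(-26, h(-11)) + 24615)*(-6929 - 27777) = (-26*(-11)² + 24615)*(-6929 - 27777) = (-26*121 + 24615)*(-34706) = (-3146 + 24615)*(-34706) = 21469*(-34706) = -745103114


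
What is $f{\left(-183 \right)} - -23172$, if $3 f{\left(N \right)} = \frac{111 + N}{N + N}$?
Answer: $\frac{1413496}{61} \approx 23172.0$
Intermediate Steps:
$f{\left(N \right)} = \frac{111 + N}{6 N}$ ($f{\left(N \right)} = \frac{\left(111 + N\right) \frac{1}{N + N}}{3} = \frac{\left(111 + N\right) \frac{1}{2 N}}{3} = \frac{\frac{1}{2} \frac{1}{N} \left(111 + N\right)}{3} = \frac{111 + N}{6 N}$)
$f{\left(-183 \right)} - -23172 = \frac{111 - 183}{6 \left(-183\right)} - -23172 = \frac{1}{6} \left(- \frac{1}{183}\right) \left(-72\right) + 23172 = \frac{4}{61} + 23172 = \frac{1413496}{61}$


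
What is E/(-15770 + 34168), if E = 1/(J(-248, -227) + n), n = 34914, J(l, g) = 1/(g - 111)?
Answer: 169/108556764269 ≈ 1.5568e-9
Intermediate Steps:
J(l, g) = 1/(-111 + g)
E = 338/11800931 (E = 1/(1/(-111 - 227) + 34914) = 1/(1/(-338) + 34914) = 1/(-1/338 + 34914) = 1/(11800931/338) = 338/11800931 ≈ 2.8642e-5)
E/(-15770 + 34168) = 338/(11800931*(-15770 + 34168)) = (338/11800931)/18398 = (338/11800931)*(1/18398) = 169/108556764269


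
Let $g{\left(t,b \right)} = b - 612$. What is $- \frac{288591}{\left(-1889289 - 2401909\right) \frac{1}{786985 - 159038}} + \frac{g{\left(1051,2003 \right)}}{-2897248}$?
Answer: $\frac{262519424879838239}{6216332411552} \approx 42231.0$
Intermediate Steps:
$g{\left(t,b \right)} = -612 + b$
$- \frac{288591}{\left(-1889289 - 2401909\right) \frac{1}{786985 - 159038}} + \frac{g{\left(1051,2003 \right)}}{-2897248} = - \frac{288591}{\left(-1889289 - 2401909\right) \frac{1}{786985 - 159038}} + \frac{-612 + 2003}{-2897248} = - \frac{288591}{\left(-4291198\right) \frac{1}{627947}} + 1391 \left(- \frac{1}{2897248}\right) = - \frac{288591}{\left(-4291198\right) \frac{1}{627947}} - \frac{1391}{2897248} = - \frac{288591}{- \frac{4291198}{627947}} - \frac{1391}{2897248} = \left(-288591\right) \left(- \frac{627947}{4291198}\right) - \frac{1391}{2897248} = \frac{181219852677}{4291198} - \frac{1391}{2897248} = \frac{262519424879838239}{6216332411552}$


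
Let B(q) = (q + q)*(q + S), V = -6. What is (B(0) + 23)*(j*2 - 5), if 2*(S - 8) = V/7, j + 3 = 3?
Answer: -115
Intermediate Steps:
j = 0 (j = -3 + 3 = 0)
S = 53/7 (S = 8 + (-6/7)/2 = 8 + (-6*⅐)/2 = 8 + (½)*(-6/7) = 8 - 3/7 = 53/7 ≈ 7.5714)
B(q) = 2*q*(53/7 + q) (B(q) = (q + q)*(q + 53/7) = (2*q)*(53/7 + q) = 2*q*(53/7 + q))
(B(0) + 23)*(j*2 - 5) = ((2/7)*0*(53 + 7*0) + 23)*(0*2 - 5) = ((2/7)*0*(53 + 0) + 23)*(0 - 5) = ((2/7)*0*53 + 23)*(-5) = (0 + 23)*(-5) = 23*(-5) = -115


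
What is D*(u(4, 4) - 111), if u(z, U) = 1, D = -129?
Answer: 14190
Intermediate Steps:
D*(u(4, 4) - 111) = -129*(1 - 111) = -129*(-110) = 14190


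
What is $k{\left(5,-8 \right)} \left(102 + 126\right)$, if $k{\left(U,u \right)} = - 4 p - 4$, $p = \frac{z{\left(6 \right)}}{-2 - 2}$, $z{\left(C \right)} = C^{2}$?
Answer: $7296$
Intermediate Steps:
$p = -9$ ($p = \frac{6^{2}}{-2 - 2} = \frac{36}{-4} = 36 \left(- \frac{1}{4}\right) = -9$)
$k{\left(U,u \right)} = 32$ ($k{\left(U,u \right)} = \left(-4\right) \left(-9\right) - 4 = 36 - 4 = 32$)
$k{\left(5,-8 \right)} \left(102 + 126\right) = 32 \left(102 + 126\right) = 32 \cdot 228 = 7296$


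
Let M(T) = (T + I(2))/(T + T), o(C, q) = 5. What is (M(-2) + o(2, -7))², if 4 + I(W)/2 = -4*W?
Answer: 529/4 ≈ 132.25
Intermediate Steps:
I(W) = -8 - 8*W (I(W) = -8 + 2*(-4*W) = -8 - 8*W)
M(T) = (-24 + T)/(2*T) (M(T) = (T + (-8 - 8*2))/(T + T) = (T + (-8 - 16))/((2*T)) = (T - 24)*(1/(2*T)) = (-24 + T)*(1/(2*T)) = (-24 + T)/(2*T))
(M(-2) + o(2, -7))² = ((½)*(-24 - 2)/(-2) + 5)² = ((½)*(-½)*(-26) + 5)² = (13/2 + 5)² = (23/2)² = 529/4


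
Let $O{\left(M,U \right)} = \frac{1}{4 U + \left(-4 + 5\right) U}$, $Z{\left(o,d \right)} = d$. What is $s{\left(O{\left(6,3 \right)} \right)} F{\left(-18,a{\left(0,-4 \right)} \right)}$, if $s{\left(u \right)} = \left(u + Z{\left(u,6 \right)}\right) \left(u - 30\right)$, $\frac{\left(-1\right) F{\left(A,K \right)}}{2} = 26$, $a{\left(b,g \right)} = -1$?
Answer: $\frac{2124668}{225} \approx 9443.0$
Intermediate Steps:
$F{\left(A,K \right)} = -52$ ($F{\left(A,K \right)} = \left(-2\right) 26 = -52$)
$O{\left(M,U \right)} = \frac{1}{5 U}$ ($O{\left(M,U \right)} = \frac{1}{4 U + 1 U} = \frac{1}{4 U + U} = \frac{1}{5 U}$)
$s{\left(u \right)} = \left(-30 + u\right) \left(6 + u\right)$ ($s{\left(u \right)} = \left(u + 6\right) \left(u - 30\right) = \left(6 + u\right) \left(-30 + u\right) = \left(-30 + u\right) \left(6 + u\right)$)
$s{\left(O{\left(6,3 \right)} \right)} F{\left(-18,a{\left(0,-4 \right)} \right)} = \left(-180 + \left(\frac{1}{5 \cdot 3}\right)^{2} - 24 \frac{1}{5 \cdot 3}\right) \left(-52\right) = \left(-180 + \left(\frac{1}{5} \cdot \frac{1}{3}\right)^{2} - 24 \cdot \frac{1}{5} \cdot \frac{1}{3}\right) \left(-52\right) = \left(-180 + \left(\frac{1}{15}\right)^{2} - \frac{8}{5}\right) \left(-52\right) = \left(-180 + \frac{1}{225} - \frac{8}{5}\right) \left(-52\right) = \left(- \frac{40859}{225}\right) \left(-52\right) = \frac{2124668}{225}$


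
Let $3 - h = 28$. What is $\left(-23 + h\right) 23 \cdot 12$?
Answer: $-13248$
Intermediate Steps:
$h = -25$ ($h = 3 - 28 = -25$)
$\left(-23 + h\right) 23 \cdot 12 = \left(-23 - 25\right) 23 \cdot 12 = \left(-48\right) 23 \cdot 12 = \left(-1104\right) 12 = -13248$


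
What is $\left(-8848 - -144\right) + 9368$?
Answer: $664$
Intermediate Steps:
$\left(-8848 - -144\right) + 9368 = \left(-8848 + 144\right) + 9368 = -8704 + 9368 = 664$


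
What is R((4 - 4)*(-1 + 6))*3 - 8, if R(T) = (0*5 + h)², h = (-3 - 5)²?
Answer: 12280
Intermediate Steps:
h = 64 (h = (-8)² = 64)
R(T) = 4096 (R(T) = (0*5 + 64)² = (0 + 64)² = 64² = 4096)
R((4 - 4)*(-1 + 6))*3 - 8 = 4096*3 - 8 = 12288 - 8 = 12280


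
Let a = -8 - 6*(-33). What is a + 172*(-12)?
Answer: -1874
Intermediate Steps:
a = 190 (a = -8 + 198 = 190)
a + 172*(-12) = 190 + 172*(-12) = 190 - 2064 = -1874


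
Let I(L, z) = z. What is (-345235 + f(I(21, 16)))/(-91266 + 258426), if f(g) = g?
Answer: -16439/7960 ≈ -2.0652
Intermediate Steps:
(-345235 + f(I(21, 16)))/(-91266 + 258426) = (-345235 + 16)/(-91266 + 258426) = -345219/167160 = -345219*1/167160 = -16439/7960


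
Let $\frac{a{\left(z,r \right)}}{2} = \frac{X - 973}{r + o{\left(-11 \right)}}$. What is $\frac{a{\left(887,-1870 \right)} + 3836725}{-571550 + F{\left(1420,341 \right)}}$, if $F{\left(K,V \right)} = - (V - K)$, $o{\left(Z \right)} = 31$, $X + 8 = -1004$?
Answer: $- \frac{7055741245}{1049096169} \approx -6.7255$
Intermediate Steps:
$X = -1012$ ($X = -8 - 1004 = -1012$)
$a{\left(z,r \right)} = - \frac{3970}{31 + r}$ ($a{\left(z,r \right)} = 2 \frac{-1012 - 973}{r + 31} = 2 \left(- \frac{1985}{31 + r}\right) = - \frac{3970}{31 + r}$)
$F{\left(K,V \right)} = K - V$
$\frac{a{\left(887,-1870 \right)} + 3836725}{-571550 + F{\left(1420,341 \right)}} = \frac{- \frac{3970}{31 - 1870} + 3836725}{-571550 + \left(1420 - 341\right)} = \frac{- \frac{3970}{-1839} + 3836725}{-571550 + \left(1420 - 341\right)} = \frac{\left(-3970\right) \left(- \frac{1}{1839}\right) + 3836725}{-571550 + 1079} = \frac{\frac{3970}{1839} + 3836725}{-570471} = \frac{7055741245}{1839} \left(- \frac{1}{570471}\right) = - \frac{7055741245}{1049096169}$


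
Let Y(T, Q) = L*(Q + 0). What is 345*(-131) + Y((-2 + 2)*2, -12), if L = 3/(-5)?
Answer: -225939/5 ≈ -45188.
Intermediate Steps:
L = -⅗ (L = 3*(-⅕) = -⅗ ≈ -0.60000)
Y(T, Q) = -3*Q/5 (Y(T, Q) = -3*(Q + 0)/5 = -3*Q/5)
345*(-131) + Y((-2 + 2)*2, -12) = 345*(-131) - ⅗*(-12) = -45195 + 36/5 = -225939/5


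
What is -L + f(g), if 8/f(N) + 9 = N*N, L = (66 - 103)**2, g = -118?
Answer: -19049627/13915 ≈ -1369.0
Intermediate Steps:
L = 1369 (L = (-37)**2 = 1369)
f(N) = 8/(-9 + N**2) (f(N) = 8/(-9 + N*N) = 8/(-9 + N**2))
-L + f(g) = -1*1369 + 8/(-9 + (-118)**2) = -1369 + 8/(-9 + 13924) = -1369 + 8/13915 = -19049627/13915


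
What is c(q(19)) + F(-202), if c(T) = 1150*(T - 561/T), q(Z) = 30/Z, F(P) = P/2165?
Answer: -16732866663/41135 ≈ -4.0678e+5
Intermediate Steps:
F(P) = P/2165 (F(P) = P*(1/2165) = P/2165)
c(T) = -645150/T + 1150*T
c(q(19)) + F(-202) = (-645150/(30/19) + 1150*(30/19)) + (1/2165)*(-202) = (-645150/(30*(1/19)) + 1150*(30*(1/19))) - 202/2165 = (-645150/30/19 + 1150*(30/19)) - 202/2165 = (-645150*19/30 + 34500/19) - 202/2165 = (-408595 + 34500/19) - 202/2165 = -7728805/19 - 202/2165 = -16732866663/41135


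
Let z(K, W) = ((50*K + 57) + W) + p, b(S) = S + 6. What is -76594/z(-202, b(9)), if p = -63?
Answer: 76594/10091 ≈ 7.5903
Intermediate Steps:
b(S) = 6 + S
z(K, W) = -6 + W + 50*K (z(K, W) = ((50*K + 57) + W) - 63 = ((57 + 50*K) + W) - 63 = (57 + W + 50*K) - 63 = -6 + W + 50*K)
-76594/z(-202, b(9)) = -76594/(-6 + (6 + 9) + 50*(-202)) = -76594/(-6 + 15 - 10100) = -76594/(-10091) = -76594*(-1/10091) = 76594/10091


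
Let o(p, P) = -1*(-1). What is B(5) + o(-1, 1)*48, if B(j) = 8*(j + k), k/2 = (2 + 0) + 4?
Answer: 184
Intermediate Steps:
k = 12 (k = 2*((2 + 0) + 4) = 2*(2 + 4) = 2*6 = 12)
o(p, P) = 1
B(j) = 96 + 8*j (B(j) = 8*(j + 12) = 8*(12 + j) = 96 + 8*j)
B(5) + o(-1, 1)*48 = (96 + 8*5) + 1*48 = (96 + 40) + 48 = 136 + 48 = 184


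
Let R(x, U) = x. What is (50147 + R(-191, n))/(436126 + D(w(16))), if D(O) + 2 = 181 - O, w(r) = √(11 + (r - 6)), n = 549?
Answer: 1816337715/15863504417 + 4163*√21/15863504417 ≈ 0.11450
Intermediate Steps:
w(r) = √(5 + r) (w(r) = √(11 + (-6 + r)) = √(5 + r))
D(O) = 179 - O (D(O) = -2 + (181 - O) = 179 - O)
(50147 + R(-191, n))/(436126 + D(w(16))) = (50147 - 191)/(436126 + (179 - √(5 + 16))) = 49956/(436126 + (179 - √21)) = 49956/(436305 - √21)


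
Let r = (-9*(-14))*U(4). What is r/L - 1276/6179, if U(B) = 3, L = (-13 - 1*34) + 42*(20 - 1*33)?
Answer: -3092330/3664147 ≈ -0.84394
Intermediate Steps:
L = -593 (L = (-13 - 34) + 42*(20 - 33) = -47 + 42*(-13) = -47 - 546 = -593)
r = 378 (r = -9*(-14)*3 = 126*3 = 378)
r/L - 1276/6179 = 378/(-593) - 1276/6179 = 378*(-1/593) - 1276*1/6179 = -378/593 - 1276/6179 = -3092330/3664147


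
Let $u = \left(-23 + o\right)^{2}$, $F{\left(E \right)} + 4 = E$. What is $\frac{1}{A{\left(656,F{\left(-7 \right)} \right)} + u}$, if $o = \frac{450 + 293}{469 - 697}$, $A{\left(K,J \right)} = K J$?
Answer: $- \frac{51984}{339272375} \approx -0.00015322$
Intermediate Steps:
$F{\left(E \right)} = -4 + E$
$A{\left(K,J \right)} = J K$
$o = - \frac{743}{228}$ ($o = \frac{743}{-228} = 743 \left(- \frac{1}{228}\right) = - \frac{743}{228} \approx -3.2588$)
$u = \frac{35844169}{51984}$ ($u = \left(-23 - \frac{743}{228}\right)^{2} = \left(- \frac{5987}{228}\right)^{2} = \frac{35844169}{51984} \approx 689.52$)
$\frac{1}{A{\left(656,F{\left(-7 \right)} \right)} + u} = \frac{1}{\left(-4 - 7\right) 656 + \frac{35844169}{51984}} = \frac{1}{\left(-11\right) 656 + \frac{35844169}{51984}} = \frac{1}{-7216 + \frac{35844169}{51984}} = \frac{1}{- \frac{339272375}{51984}} = - \frac{51984}{339272375}$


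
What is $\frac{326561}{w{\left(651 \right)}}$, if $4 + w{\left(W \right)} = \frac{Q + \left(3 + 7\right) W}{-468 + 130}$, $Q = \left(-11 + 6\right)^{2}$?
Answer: $- \frac{110377618}{7887} \approx -13995.0$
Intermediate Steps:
$Q = 25$ ($Q = \left(-5\right)^{2} = 25$)
$w{\left(W \right)} = - \frac{1377}{338} - \frac{5 W}{169}$ ($w{\left(W \right)} = -4 + \frac{25 + \left(3 + 7\right) W}{-468 + 130} = -4 + \frac{25 + 10 W}{-338} = -4 + \left(25 + 10 W\right) \left(- \frac{1}{338}\right) = -4 - \left(\frac{25}{338} + \frac{5 W}{169}\right) = - \frac{1377}{338} - \frac{5 W}{169}$)
$\frac{326561}{w{\left(651 \right)}} = \frac{326561}{- \frac{1377}{338} - \frac{3255}{169}} = \frac{326561}{- \frac{7887}{338}} = 326561 \left(- \frac{338}{7887}\right) = - \frac{110377618}{7887}$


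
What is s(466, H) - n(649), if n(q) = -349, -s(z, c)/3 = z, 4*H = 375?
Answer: -1049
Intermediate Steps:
H = 375/4 (H = (¼)*375 = 375/4 ≈ 93.750)
s(z, c) = -3*z
s(466, H) - n(649) = -3*466 - 1*(-349) = -1398 + 349 = -1049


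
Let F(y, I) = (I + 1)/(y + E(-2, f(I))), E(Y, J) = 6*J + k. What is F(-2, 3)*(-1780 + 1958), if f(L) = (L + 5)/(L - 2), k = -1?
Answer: 712/45 ≈ 15.822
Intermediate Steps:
f(L) = (5 + L)/(-2 + L)
E(Y, J) = -1 + 6*J (E(Y, J) = 6*J - 1 = -1 + 6*J)
F(y, I) = (1 + I)/(-1 + y + 6*(5 + I)/(-2 + I)) (F(y, I) = (I + 1)/(y + (-1 + 6*((5 + I)/(-2 + I)))) = (1 + I)/(y + (-1 + 6*(5 + I)/(-2 + I))) = (1 + I)/(-1 + y + 6*(5 + I)/(-2 + I)))
F(-2, 3)*(-1780 + 1958) = ((1 + 3)*(-2 + 3)/(30 + 6*3 + (-1 - 2)*(-2 + 3)))*(-1780 + 1958) = (4*1/(30 + 18 - 3*1))*178 = (4*1/(30 + 18 - 3))*178 = (4*1/45)*178 = ((1/45)*4*1)*178 = (4/45)*178 = 712/45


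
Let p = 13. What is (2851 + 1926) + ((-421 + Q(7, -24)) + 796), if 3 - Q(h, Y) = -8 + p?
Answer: 5150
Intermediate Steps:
Q(h, Y) = -2 (Q(h, Y) = 3 - (-8 + 13) = 3 - 1*5 = 3 - 5 = -2)
(2851 + 1926) + ((-421 + Q(7, -24)) + 796) = (2851 + 1926) + ((-421 - 2) + 796) = 4777 + (-423 + 796) = 4777 + 373 = 5150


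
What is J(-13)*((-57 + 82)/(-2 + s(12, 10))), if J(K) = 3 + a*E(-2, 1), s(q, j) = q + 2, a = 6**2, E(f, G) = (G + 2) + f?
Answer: 325/4 ≈ 81.250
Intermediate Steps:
E(f, G) = 2 + G + f (E(f, G) = (2 + G) + f = 2 + G + f)
a = 36
s(q, j) = 2 + q
J(K) = 39 (J(K) = 3 + 36*(2 + 1 - 2) = 3 + 36*1 = 3 + 36 = 39)
J(-13)*((-57 + 82)/(-2 + s(12, 10))) = 39*((-57 + 82)/(-2 + (2 + 12))) = 39*(25/(-2 + 14)) = 39*(25/12) = 325/4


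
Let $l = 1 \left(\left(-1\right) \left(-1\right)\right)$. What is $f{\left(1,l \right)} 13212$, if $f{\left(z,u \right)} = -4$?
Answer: $-52848$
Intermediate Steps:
$l = 1$ ($l = 1 \cdot 1 = 1$)
$f{\left(1,l \right)} 13212 = \left(-4\right) 13212 = -52848$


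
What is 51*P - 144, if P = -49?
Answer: -2643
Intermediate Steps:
51*P - 144 = 51*(-49) - 144 = -2499 - 144 = -2643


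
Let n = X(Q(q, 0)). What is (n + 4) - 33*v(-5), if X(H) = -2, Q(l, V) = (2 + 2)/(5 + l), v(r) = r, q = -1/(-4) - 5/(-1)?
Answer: 167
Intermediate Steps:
q = 21/4 (q = -1*(-¼) - 5*(-1) = ¼ + 5 = 21/4 ≈ 5.2500)
Q(l, V) = 4/(5 + l)
n = -2
(n + 4) - 33*v(-5) = (-2 + 4) - 33*(-5) = 2 + 165 = 167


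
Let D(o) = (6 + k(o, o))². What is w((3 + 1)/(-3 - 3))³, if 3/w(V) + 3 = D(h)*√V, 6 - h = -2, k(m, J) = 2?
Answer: 243*I/(220941*I + 519104*√6) ≈ 3.2233e-5 + 0.00018551*I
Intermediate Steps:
h = 8 (h = 6 - 1*(-2) = 6 + 2 = 8)
D(o) = 64 (D(o) = (6 + 2)² = 8² = 64)
w(V) = 3/(-3 + 64*√V)
w((3 + 1)/(-3 - 3))³ = (3/(-3 + 64*√((3 + 1)/(-3 - 3))))³ = (3/(-3 + 64*√(4/(-6))))³ = (3/(-3 + 64*√(4*(-⅙))))³ = (3/(-3 + 64*√(-⅔)))³ = (3/(-3 + 64*(I*√6/3)))³ = (3/(-3 + 64*I*√6/3))³ = 27/(-3 + 64*I*√6/3)³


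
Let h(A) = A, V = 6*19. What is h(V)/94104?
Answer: 19/15684 ≈ 0.0012114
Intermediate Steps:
V = 114
h(V)/94104 = 114/94104 = 114*(1/94104) = 19/15684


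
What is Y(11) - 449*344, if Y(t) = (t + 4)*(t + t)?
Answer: -154126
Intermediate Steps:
Y(t) = 2*t*(4 + t) (Y(t) = (4 + t)*(2*t) = 2*t*(4 + t))
Y(11) - 449*344 = 2*11*(4 + 11) - 449*344 = 2*11*15 - 154456 = 330 - 154456 = -154126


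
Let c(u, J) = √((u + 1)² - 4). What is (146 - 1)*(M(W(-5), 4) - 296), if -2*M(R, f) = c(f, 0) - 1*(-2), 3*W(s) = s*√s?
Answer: -43065 - 145*√21/2 ≈ -43397.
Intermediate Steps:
W(s) = s^(3/2)/3 (W(s) = (s*√s)/3 = s^(3/2)/3)
c(u, J) = √(-4 + (1 + u)²) (c(u, J) = √((1 + u)² - 4) = √(-4 + (1 + u)²))
M(R, f) = -1 - √(-4 + (1 + f)²)/2 (M(R, f) = -(√(-4 + (1 + f)²) - 1*(-2))/2 = -(√(-4 + (1 + f)²) + 2)/2 = -(2 + √(-4 + (1 + f)²))/2 = -1 - √(-4 + (1 + f)²)/2)
(146 - 1)*(M(W(-5), 4) - 296) = (146 - 1)*((-1 - √(-4 + (1 + 4)²)/2) - 296) = 145*((-1 - √(-4 + 5²)/2) - 296) = 145*((-1 - √(-4 + 25)/2) - 296) = 145*((-1 - √21/2) - 296) = 145*(-297 - √21/2) = -43065 - 145*√21/2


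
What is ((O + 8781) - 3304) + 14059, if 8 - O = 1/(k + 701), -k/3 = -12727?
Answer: 759909807/38882 ≈ 19544.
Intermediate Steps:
k = 38181 (k = -3*(-12727) = 38181)
O = 311055/38882 (O = 8 - 1/(38181 + 701) = 8 - 1/38882 = 311055/38882 ≈ 8.0000)
((O + 8781) - 3304) + 14059 = ((311055/38882 + 8781) - 3304) + 14059 = (341733897/38882 - 3304) + 14059 = 213267769/38882 + 14059 = 759909807/38882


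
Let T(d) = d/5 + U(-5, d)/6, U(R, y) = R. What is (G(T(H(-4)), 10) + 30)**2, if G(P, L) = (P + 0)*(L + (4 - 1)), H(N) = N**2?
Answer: 3323329/900 ≈ 3692.6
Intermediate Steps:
T(d) = -5/6 + d/5 (T(d) = d/5 - 5/6 = -5/6 + d/5)
G(P, L) = P*(3 + L) (G(P, L) = P*(L + 3) = P*(3 + L))
(G(T(H(-4)), 10) + 30)**2 = ((-5/6 + (1/5)*(-4)**2)*(3 + 10) + 30)**2 = ((-5/6 + (1/5)*16)*13 + 30)**2 = ((-5/6 + 16/5)*13 + 30)**2 = ((71/30)*13 + 30)**2 = (923/30 + 30)**2 = (1823/30)**2 = 3323329/900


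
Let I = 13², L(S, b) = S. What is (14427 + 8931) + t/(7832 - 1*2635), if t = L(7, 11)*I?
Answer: 121392709/5197 ≈ 23358.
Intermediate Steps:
I = 169
t = 1183 (t = 7*169 = 1183)
(14427 + 8931) + t/(7832 - 1*2635) = (14427 + 8931) + 1183/(7832 - 1*2635) = 23358 + 1183/(7832 - 2635) = 23358 + 1183/5197 = 121392709/5197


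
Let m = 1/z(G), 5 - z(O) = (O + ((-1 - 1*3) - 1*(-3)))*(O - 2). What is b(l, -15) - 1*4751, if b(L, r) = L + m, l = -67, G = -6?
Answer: -245719/51 ≈ -4818.0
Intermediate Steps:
z(O) = 5 - (-1 + O)*(-2 + O) (z(O) = 5 - (O + ((-1 - 1*3) - 1*(-3)))*(O - 2) = 5 - (O + ((-1 - 3) + 3))*(-2 + O) = 5 - (O + (-4 + 3))*(-2 + O) = 5 - (O - 1)*(-2 + O) = 5 - (-1 + O)*(-2 + O))
m = -1/51 (m = 1/(3 - 1*(-6)² + 3*(-6)) = 1/(3 - 1*36 - 18) = 1/(3 - 36 - 18) = 1/(-51) = -1/51 ≈ -0.019608)
b(L, r) = -1/51 + L (b(L, r) = L - 1/51 = -1/51 + L)
b(l, -15) - 1*4751 = (-1/51 - 67) - 1*4751 = -3418/51 - 4751 = -245719/51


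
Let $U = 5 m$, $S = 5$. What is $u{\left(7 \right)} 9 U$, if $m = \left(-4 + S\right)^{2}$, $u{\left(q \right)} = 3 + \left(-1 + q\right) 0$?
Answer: $135$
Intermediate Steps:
$u{\left(q \right)} = 3$ ($u{\left(q \right)} = 3 + 0 = 3$)
$m = 1$ ($m = \left(-4 + 5\right)^{2} = 1^{2} = 1$)
$U = 5$ ($U = 5 \cdot 1 = 5$)
$u{\left(7 \right)} 9 U = 3 \cdot 9 \cdot 5 = 27 \cdot 5 = 135$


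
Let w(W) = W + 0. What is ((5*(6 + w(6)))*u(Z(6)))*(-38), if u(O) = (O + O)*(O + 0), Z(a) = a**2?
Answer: -5909760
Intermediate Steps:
w(W) = W
u(O) = 2*O**2 (u(O) = (2*O)*O = 2*O**2)
((5*(6 + w(6)))*u(Z(6)))*(-38) = ((5*(6 + 6))*(2*(6**2)**2))*(-38) = ((5*12)*(2*36**2))*(-38) = (60*(2*1296))*(-38) = (60*2592)*(-38) = 155520*(-38) = -5909760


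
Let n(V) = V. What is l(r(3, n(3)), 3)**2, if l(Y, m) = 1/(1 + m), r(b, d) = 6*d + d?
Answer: 1/16 ≈ 0.062500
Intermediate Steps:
r(b, d) = 7*d
l(r(3, n(3)), 3)**2 = (1/(1 + 3))**2 = (1/4)**2 = 1/16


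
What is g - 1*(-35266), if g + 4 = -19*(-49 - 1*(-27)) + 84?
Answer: 35764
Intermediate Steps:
g = 498 (g = -4 + (-19*(-49 - 1*(-27)) + 84) = -4 + (-19*(-49 + 27) + 84) = -4 + (-19*(-22) + 84) = -4 + (418 + 84) = -4 + 502 = 498)
g - 1*(-35266) = 498 - 1*(-35266) = 498 + 35266 = 35764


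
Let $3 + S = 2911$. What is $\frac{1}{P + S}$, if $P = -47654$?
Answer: $- \frac{1}{44746} \approx -2.2348 \cdot 10^{-5}$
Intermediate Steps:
$S = 2908$ ($S = -3 + 2911 = 2908$)
$\frac{1}{P + S} = \frac{1}{-47654 + 2908} = \frac{1}{-44746} = - \frac{1}{44746}$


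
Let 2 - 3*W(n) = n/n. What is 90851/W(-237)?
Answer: 272553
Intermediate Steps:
W(n) = ⅓ (W(n) = ⅔ - n/(3*n) = ⅔ - ⅓*1 = ⅔ - ⅓ = ⅓)
90851/W(-237) = 90851/(⅓) = 90851*3 = 272553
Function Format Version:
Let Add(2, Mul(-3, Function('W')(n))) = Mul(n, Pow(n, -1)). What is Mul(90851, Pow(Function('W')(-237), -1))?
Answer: 272553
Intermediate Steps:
Function('W')(n) = Rational(1, 3) (Function('W')(n) = Add(Rational(2, 3), Mul(Rational(-1, 3), Mul(n, Pow(n, -1)))) = Add(Rational(2, 3), Mul(Rational(-1, 3), 1)) = Add(Rational(2, 3), Rational(-1, 3)) = Rational(1, 3))
Mul(90851, Pow(Function('W')(-237), -1)) = Mul(90851, Pow(Rational(1, 3), -1)) = Mul(90851, 3) = 272553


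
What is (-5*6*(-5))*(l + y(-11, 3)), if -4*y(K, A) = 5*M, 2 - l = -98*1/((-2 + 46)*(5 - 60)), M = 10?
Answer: -191310/121 ≈ -1581.1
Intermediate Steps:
l = 2371/1210 (l = 2 - (-98)/((5 - 60)*(-2 + 46)) = 2 - (-98)/((-55*44)) = 2 - (-98)/(-2420) = 2 - (-98)*(-1)/2420 = 2 - 1*49/1210 = 2 - 49/1210 = 2371/1210 ≈ 1.9595)
y(K, A) = -25/2 (y(K, A) = -5*10/4 = -¼*50 = -25/2)
(-5*6*(-5))*(l + y(-11, 3)) = (-5*6*(-5))*(2371/1210 - 25/2) = -30*(-5)*(-6377/605) = 150*(-6377/605) = -191310/121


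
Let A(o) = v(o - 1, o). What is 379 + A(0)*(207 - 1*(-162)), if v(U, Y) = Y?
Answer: 379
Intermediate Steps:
A(o) = o
379 + A(0)*(207 - 1*(-162)) = 379 + 0*(207 - 1*(-162)) = 379 + 0*(207 + 162) = 379 + 0*369 = 379 + 0 = 379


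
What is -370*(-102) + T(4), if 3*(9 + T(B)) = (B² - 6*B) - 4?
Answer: 37727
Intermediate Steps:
T(B) = -31/3 - 2*B + B²/3 (T(B) = -9 + ((B² - 6*B) - 4)/3 = -9 + (-4 + B² - 6*B)/3 = -9 + (-4/3 - 2*B + B²/3) = -31/3 - 2*B + B²/3)
-370*(-102) + T(4) = -370*(-102) + (-31/3 - 2*4 + (⅓)*4²) = 37740 + (-31/3 - 8 + (⅓)*16) = 37740 + (-31/3 - 8 + 16/3) = 37740 - 13 = 37727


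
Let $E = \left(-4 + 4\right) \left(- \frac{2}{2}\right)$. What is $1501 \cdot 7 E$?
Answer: $0$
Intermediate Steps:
$E = 0$ ($E = 0 \left(\left(-2\right) \frac{1}{2}\right) = 0 \left(-1\right) = 0$)
$1501 \cdot 7 E = 1501 \cdot 7 \cdot 0 = 10507 \cdot 0 = 0$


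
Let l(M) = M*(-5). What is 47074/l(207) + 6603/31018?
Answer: -1453307227/32103630 ≈ -45.269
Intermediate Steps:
l(M) = -5*M
47074/l(207) + 6603/31018 = 47074/((-5*207)) + 6603/31018 = 47074/(-1035) + 6603*(1/31018) = 47074*(-1/1035) + 6603/31018 = -47074/1035 + 6603/31018 = -1453307227/32103630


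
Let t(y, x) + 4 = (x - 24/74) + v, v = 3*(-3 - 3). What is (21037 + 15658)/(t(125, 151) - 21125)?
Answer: -1357715/776864 ≈ -1.7477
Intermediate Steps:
v = -18 (v = 3*(-6) = -18)
t(y, x) = -826/37 + x (t(y, x) = -4 + ((x - 24/74) - 18) = -4 + ((x - 24*1/74) - 18) = -4 + ((x - 12/37) - 18) = -4 + ((-12/37 + x) - 18) = -4 + (-678/37 + x) = -826/37 + x)
(21037 + 15658)/(t(125, 151) - 21125) = (21037 + 15658)/((-826/37 + 151) - 21125) = 36695/(4761/37 - 21125) = 36695/(-776864/37) = 36695*(-37/776864) = -1357715/776864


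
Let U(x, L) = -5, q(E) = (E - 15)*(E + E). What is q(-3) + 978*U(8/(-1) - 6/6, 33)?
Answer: -4782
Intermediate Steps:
q(E) = 2*E*(-15 + E) (q(E) = (-15 + E)*(2*E) = 2*E*(-15 + E))
q(-3) + 978*U(8/(-1) - 6/6, 33) = 2*(-3)*(-15 - 3) + 978*(-5) = 2*(-3)*(-18) - 4890 = 108 - 4890 = -4782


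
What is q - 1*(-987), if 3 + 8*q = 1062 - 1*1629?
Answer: 3663/4 ≈ 915.75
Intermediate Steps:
q = -285/4 (q = -3/8 + (1062 - 1*1629)/8 = -3/8 + (1062 - 1629)/8 = -3/8 + (⅛)*(-567) = -3/8 - 567/8 = -285/4 ≈ -71.250)
q - 1*(-987) = -285/4 - 1*(-987) = -285/4 + 987 = 3663/4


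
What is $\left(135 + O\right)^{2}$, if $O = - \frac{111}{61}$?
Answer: $\frac{65999376}{3721} \approx 17737.0$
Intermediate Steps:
$O = - \frac{111}{61}$ ($O = \left(-111\right) \frac{1}{61} = - \frac{111}{61} \approx -1.8197$)
$\left(135 + O\right)^{2} = \left(135 - \frac{111}{61}\right)^{2} = \left(\frac{8124}{61}\right)^{2} = \frac{65999376}{3721}$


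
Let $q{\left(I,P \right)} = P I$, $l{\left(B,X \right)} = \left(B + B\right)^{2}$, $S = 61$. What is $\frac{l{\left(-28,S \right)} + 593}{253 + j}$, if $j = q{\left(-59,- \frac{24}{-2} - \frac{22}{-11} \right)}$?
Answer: $- \frac{1243}{191} \approx -6.5079$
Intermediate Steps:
$l{\left(B,X \right)} = 4 B^{2}$ ($l{\left(B,X \right)} = \left(2 B\right)^{2} = 4 B^{2}$)
$q{\left(I,P \right)} = I P$
$j = -826$ ($j = - 59 \left(- \frac{24}{-2} - \frac{22}{-11}\right) = - 59 \left(\left(-24\right) \left(- \frac{1}{2}\right) - -2\right) = - 59 \left(12 + 2\right) = \left(-59\right) 14 = -826$)
$\frac{l{\left(-28,S \right)} + 593}{253 + j} = \frac{4 \left(-28\right)^{2} + 593}{253 - 826} = \frac{4 \cdot 784 + 593}{-573} = \left(3136 + 593\right) \left(- \frac{1}{573}\right) = 3729 \left(- \frac{1}{573}\right) = - \frac{1243}{191}$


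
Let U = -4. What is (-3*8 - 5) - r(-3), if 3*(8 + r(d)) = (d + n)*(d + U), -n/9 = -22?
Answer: 434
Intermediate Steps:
n = 198 (n = -9*(-22) = 198)
r(d) = -8 + (-4 + d)*(198 + d)/3 (r(d) = -8 + ((d + 198)*(d - 4))/3 = -8 + ((198 + d)*(-4 + d))/3 = -8 + ((-4 + d)*(198 + d))/3 = -8 + (-4 + d)*(198 + d)/3)
(-3*8 - 5) - r(-3) = (-3*8 - 5) - (-272 + (⅓)*(-3)² + (194/3)*(-3)) = (-24 - 5) - (-272 + (⅓)*9 - 194) = -29 - (-272 + 3 - 194) = -29 - 1*(-463) = -29 + 463 = 434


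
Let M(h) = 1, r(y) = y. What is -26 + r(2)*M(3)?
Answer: -24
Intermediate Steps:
-26 + r(2)*M(3) = -26 + 2*1 = -26 + 2 = -24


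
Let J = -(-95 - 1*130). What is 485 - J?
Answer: 260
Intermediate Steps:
J = 225 (J = -(-95 - 130) = -1*(-225) = 225)
485 - J = 485 - 1*225 = 485 - 225 = 260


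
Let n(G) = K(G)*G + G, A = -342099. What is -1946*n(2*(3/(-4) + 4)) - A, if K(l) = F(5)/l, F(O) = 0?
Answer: 329450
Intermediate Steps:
K(l) = 0 (K(l) = 0/l = 0)
n(G) = G (n(G) = 0*G + G = 0 + G = G)
-1946*n(2*(3/(-4) + 4)) - A = -3892*(3/(-4) + 4) - 1*(-342099) = -3892*(3*(-1/4) + 4) + 342099 = -3892*(-3/4 + 4) + 342099 = -3892*13/4 + 342099 = -1946*13/2 + 342099 = -12649 + 342099 = 329450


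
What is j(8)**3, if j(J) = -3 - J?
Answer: -1331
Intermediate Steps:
j(8)**3 = (-3 - 1*8)**3 = (-3 - 8)**3 = (-11)**3 = -1331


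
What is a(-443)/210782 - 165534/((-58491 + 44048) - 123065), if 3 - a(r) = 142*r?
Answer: 164932115/109788679 ≈ 1.5023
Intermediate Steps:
a(r) = 3 - 142*r
a(-443)/210782 - 165534/((-58491 + 44048) - 123065) = (3 - 142*(-443))/210782 - 165534/((-58491 + 44048) - 123065) = (3 + 62906)*(1/210782) - 165534/(-14443 - 123065) = 62909*(1/210782) - 165534/(-137508) = 5719/19162 - 165534*(-1/137508) = 5719/19162 + 27589/22918 = 164932115/109788679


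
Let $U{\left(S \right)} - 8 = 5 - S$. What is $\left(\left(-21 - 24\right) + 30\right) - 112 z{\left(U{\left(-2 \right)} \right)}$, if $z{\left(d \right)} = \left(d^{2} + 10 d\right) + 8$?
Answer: $-42911$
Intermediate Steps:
$U{\left(S \right)} = 13 - S$ ($U{\left(S \right)} = 8 - \left(-5 + S\right) = 13 - S$)
$z{\left(d \right)} = 8 + d^{2} + 10 d$
$\left(\left(-21 - 24\right) + 30\right) - 112 z{\left(U{\left(-2 \right)} \right)} = \left(\left(-21 - 24\right) + 30\right) - 112 \left(8 + \left(13 - -2\right)^{2} + 10 \left(13 - -2\right)\right) = \left(-45 + 30\right) - 112 \left(8 + \left(13 + 2\right)^{2} + 10 \left(13 + 2\right)\right) = -15 - 112 \left(8 + 15^{2} + 10 \cdot 15\right) = -15 - 112 \left(8 + 225 + 150\right) = -15 - 42896 = -42911$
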